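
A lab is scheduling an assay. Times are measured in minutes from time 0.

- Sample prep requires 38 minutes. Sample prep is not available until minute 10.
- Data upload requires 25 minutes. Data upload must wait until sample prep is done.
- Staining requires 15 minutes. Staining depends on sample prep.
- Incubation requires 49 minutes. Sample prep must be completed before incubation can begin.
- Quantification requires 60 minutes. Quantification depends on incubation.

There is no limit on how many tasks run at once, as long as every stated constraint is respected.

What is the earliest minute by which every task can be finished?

Sample prep cannot begin until its own release at minute 10. It runs from minute 10 to 10 + 38 = minute 48.
Data upload cannot begin until sample prep (finishes minute 48). It runs from minute 48 to 48 + 25 = minute 73.
Staining cannot begin until sample prep (finishes minute 48). It runs from minute 48 to 48 + 15 = minute 63.
Incubation cannot begin until sample prep (finishes minute 48). It runs from minute 48 to 48 + 49 = minute 97.
After incubation (finishes minute 97), quantification can start at minute 97 and finishes at minute 157.
All tasks are finished once the last one completes. Finish times: Sample prep at 48, Incubation at 97, Staining at 63, Quantification at 157, Data upload at 73. The latest is minute 157.

157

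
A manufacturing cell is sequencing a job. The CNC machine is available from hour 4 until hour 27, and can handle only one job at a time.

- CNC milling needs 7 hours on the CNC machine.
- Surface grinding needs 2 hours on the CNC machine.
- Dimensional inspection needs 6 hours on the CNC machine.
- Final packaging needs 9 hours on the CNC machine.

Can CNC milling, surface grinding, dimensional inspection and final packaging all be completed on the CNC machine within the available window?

No

The CNC machine window is 27 − 4 = 23 hours.
Running back to back, the jobs need 7 + 2 + 6 + 9 = 24 hours on the CNC machine.
Since 24 > 23, they cannot all fit.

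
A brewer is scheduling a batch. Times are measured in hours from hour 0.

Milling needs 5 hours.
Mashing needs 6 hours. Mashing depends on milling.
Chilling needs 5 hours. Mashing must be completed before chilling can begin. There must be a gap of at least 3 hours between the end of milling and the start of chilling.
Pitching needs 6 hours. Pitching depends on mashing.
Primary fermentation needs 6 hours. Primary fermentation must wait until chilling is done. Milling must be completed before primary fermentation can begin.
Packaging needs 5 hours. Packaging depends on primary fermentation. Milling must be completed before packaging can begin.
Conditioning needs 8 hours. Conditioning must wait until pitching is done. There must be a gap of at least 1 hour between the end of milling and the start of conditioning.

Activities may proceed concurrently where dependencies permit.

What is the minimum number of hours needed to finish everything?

27

Nothing blocks milling, so it runs from hour 0 to hour 5.
After milling (finishes hour 5), mashing can start at hour 5 and finishes at hour 11.
After mashing (finishes hour 11), pitching can start at hour 11 and finishes at hour 17.
For conditioning: pitching (finishes hour 17); milling (finishes hour 5, plus 1-hour gap → hour 6). Taking the maximum gives a start of hour 17, and it finishes at 17 + 8 = hour 25.
For chilling: mashing (finishes hour 11); milling (finishes hour 5, plus 3-hour gap → hour 8). Taking the maximum gives a start of hour 11, and it finishes at 11 + 5 = hour 16.
Primary fermentation needs all of chilling (finishes hour 16); milling (finishes hour 5). That puts its earliest start at hour 16; it finishes at 16 + 6 = hour 22.
Packaging cannot start until primary fermentation (finishes hour 22); milling (finishes hour 5). The controlling bound is hour 22, so packaging finishes at 22 + 5 = hour 27.
All tasks are finished once the last one completes. Finish times: Milling at 5, Mashing at 11, Chilling at 16, Pitching at 17, Primary fermentation at 22, Conditioning at 25, Packaging at 27. The latest is hour 27.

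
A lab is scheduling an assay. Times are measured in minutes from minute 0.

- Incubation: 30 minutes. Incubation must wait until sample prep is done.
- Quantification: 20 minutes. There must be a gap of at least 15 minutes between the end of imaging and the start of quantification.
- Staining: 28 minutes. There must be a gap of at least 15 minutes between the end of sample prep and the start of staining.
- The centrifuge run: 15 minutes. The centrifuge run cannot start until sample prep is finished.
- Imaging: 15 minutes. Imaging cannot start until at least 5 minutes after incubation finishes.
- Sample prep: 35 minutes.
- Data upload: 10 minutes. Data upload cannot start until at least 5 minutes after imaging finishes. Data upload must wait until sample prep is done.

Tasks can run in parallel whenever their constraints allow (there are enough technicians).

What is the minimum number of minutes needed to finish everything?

Sample prep can start immediately at minute 0; it finishes at minute 35.
Staining waits on sample prep (finishes minute 35, plus 15-minute gap → minute 50), so it starts at minute 50 and finishes at 50 + 28 = minute 78.
The centrifuge run cannot begin until sample prep (finishes minute 35). It runs from minute 35 to 35 + 15 = minute 50.
Incubation cannot begin until sample prep (finishes minute 35). It runs from minute 35 to 35 + 30 = minute 65.
Imaging waits on incubation (finishes minute 65, plus 5-minute gap → minute 70), so it starts at minute 70 and finishes at 70 + 15 = minute 85.
Data upload cannot start until imaging (finishes minute 85, plus 5-minute gap → minute 90); sample prep (finishes minute 35). The controlling bound is minute 90, so data upload finishes at 90 + 10 = minute 100.
Quantification cannot begin until imaging (finishes minute 85, plus 15-minute gap → minute 100). It runs from minute 100 to 100 + 20 = minute 120.
All tasks are finished once the last one completes. Finish times: Sample prep at 35, Incubation at 65, The centrifuge run at 50, Staining at 78, Imaging at 85, Quantification at 120, Data upload at 100. The latest is minute 120.

120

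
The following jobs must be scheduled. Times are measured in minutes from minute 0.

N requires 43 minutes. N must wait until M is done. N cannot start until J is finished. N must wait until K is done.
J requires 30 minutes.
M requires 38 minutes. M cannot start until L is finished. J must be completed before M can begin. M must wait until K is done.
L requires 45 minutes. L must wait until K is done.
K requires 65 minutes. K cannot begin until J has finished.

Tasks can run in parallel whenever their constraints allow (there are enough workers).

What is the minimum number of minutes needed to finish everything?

Nothing blocks J, so it runs from minute 0 to minute 30.
After J (finishes minute 30), K can start at minute 30 and finishes at minute 95.
After K (finishes minute 95), L can start at minute 95 and finishes at minute 140.
For M: L (finishes minute 140); J (finishes minute 30); K (finishes minute 95). Taking the maximum gives a start of minute 140, and it finishes at 140 + 38 = minute 178.
N cannot start until M (finishes minute 178); J (finishes minute 30); K (finishes minute 95). The controlling bound is minute 178, so N finishes at 178 + 43 = minute 221.
All tasks are finished once the last one completes. Finish times: J at 30, K at 95, L at 140, M at 178, N at 221. The latest is minute 221.

221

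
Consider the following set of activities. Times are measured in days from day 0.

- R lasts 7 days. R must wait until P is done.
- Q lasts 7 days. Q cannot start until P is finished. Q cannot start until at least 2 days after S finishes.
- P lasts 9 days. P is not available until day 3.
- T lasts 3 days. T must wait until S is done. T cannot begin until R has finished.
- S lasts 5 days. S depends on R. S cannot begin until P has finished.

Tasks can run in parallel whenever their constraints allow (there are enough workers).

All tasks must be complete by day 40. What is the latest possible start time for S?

26

Q must finish by day 40; it takes 7 days, so it must start by 40 − 7 = day 33.
To finish by day 40, T (duration 3) must start no later than day 37.
S feeds Q (must start by day 33, minus 2-day gap → day 31); T (must start by day 37). Taking the minimum, S must finish by day 31 and start by 31 − 5 = day 26.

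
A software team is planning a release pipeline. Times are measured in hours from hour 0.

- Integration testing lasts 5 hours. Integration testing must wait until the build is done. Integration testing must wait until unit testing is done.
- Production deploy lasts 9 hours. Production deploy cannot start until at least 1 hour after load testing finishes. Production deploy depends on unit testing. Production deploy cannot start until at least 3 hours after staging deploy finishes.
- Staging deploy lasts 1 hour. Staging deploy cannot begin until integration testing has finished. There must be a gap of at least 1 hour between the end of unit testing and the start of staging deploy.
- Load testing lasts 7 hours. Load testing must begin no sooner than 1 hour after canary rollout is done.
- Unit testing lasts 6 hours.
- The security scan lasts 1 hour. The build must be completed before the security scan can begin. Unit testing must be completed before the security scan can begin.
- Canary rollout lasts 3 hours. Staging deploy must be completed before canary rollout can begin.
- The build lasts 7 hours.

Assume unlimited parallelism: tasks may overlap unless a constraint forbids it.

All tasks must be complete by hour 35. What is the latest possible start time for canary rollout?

Nothing follows production deploy; the deadline of hour 35 is its only limit. It must start by 35 − 9 = hour 26.
Load testing has to be done before production deploy (must start by hour 26, minus 1-hour gap → hour 25). That means finishing by hour 25, i.e. starting by 25 − 7 = hour 18.
Since load testing (must start by hour 18, minus 1-hour gap → hour 17) depends on it, canary rollout must finish by hour 17. Backing off its 3-hour duration gives a latest start of hour 14.

14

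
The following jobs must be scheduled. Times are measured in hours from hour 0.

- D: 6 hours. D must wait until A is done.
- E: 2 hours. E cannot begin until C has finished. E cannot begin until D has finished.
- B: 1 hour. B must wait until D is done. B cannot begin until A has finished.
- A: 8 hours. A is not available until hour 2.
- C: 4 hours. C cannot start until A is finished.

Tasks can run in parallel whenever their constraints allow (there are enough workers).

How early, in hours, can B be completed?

17

A cannot begin until its own release at hour 2. It runs from hour 2 to 2 + 8 = hour 10.
D waits on A (finishes hour 10), so it starts at hour 10 and finishes at 10 + 6 = hour 16.
B needs all of D (finishes hour 16); A (finishes hour 10). That puts its earliest start at hour 16; it finishes at 16 + 1 = hour 17.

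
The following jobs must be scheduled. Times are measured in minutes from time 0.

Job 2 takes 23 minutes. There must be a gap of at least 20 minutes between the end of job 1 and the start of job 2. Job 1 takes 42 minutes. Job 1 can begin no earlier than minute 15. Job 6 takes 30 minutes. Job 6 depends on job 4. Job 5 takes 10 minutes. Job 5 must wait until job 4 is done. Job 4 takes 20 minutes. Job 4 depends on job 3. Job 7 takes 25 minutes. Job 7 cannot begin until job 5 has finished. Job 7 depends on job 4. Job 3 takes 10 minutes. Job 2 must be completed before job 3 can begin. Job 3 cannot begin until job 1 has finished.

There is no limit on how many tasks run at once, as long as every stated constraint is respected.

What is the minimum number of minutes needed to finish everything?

After its own release at minute 15, job 1 can start at minute 15 and finishes at minute 57.
Job 2 waits on job 1 (finishes minute 57, plus 20-minute gap → minute 77), so it starts at minute 77 and finishes at 77 + 23 = minute 100.
For job 3: job 2 (finishes minute 100); job 1 (finishes minute 57). Taking the maximum gives a start of minute 100, and it finishes at 100 + 10 = minute 110.
Job 4 waits on job 3 (finishes minute 110), so it starts at minute 110 and finishes at 110 + 20 = minute 130.
Job 6 waits on job 4 (finishes minute 130), so it starts at minute 130 and finishes at 130 + 30 = minute 160.
Job 5 cannot begin until job 4 (finishes minute 130). It runs from minute 130 to 130 + 10 = minute 140.
Job 7 needs all of job 5 (finishes minute 140); job 4 (finishes minute 130). That puts its earliest start at minute 140; it finishes at 140 + 25 = minute 165.
All tasks are finished once the last one completes. Finish times: Job 1 at 57, Job 2 at 100, Job 3 at 110, Job 4 at 130, Job 5 at 140, Job 6 at 160, Job 7 at 165. The latest is minute 165.

165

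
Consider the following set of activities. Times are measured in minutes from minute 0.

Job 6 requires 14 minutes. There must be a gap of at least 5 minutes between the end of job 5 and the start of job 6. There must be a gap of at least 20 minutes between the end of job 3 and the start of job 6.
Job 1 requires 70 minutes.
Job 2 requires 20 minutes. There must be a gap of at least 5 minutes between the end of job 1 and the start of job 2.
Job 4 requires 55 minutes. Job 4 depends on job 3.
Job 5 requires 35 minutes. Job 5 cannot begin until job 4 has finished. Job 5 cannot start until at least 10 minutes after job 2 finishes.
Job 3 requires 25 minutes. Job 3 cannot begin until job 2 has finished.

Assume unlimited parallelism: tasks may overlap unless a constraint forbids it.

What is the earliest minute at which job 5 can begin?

175

Nothing blocks job 1, so it runs from minute 0 to minute 70.
Job 2 waits on job 1 (finishes minute 70, plus 5-minute gap → minute 75), so it starts at minute 75 and finishes at 75 + 20 = minute 95.
After job 2 (finishes minute 95), job 3 can start at minute 95 and finishes at minute 120.
Job 4 cannot begin until job 3 (finishes minute 120). It runs from minute 120 to 120 + 55 = minute 175.
Job 5 waits on job 4 (finishes minute 175); job 2 (finishes minute 95, plus 10-minute gap → minute 105). The latest of these is minute 175, which is the earliest job 5 can start.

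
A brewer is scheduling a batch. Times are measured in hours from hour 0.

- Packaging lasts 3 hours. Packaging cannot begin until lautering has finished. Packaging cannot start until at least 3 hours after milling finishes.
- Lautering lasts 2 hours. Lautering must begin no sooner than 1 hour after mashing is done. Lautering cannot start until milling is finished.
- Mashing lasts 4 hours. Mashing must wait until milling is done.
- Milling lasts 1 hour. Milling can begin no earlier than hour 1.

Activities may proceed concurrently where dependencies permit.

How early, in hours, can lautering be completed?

9

After its own release at hour 1, milling can start at hour 1 and finishes at hour 2.
Mashing cannot begin until milling (finishes hour 2). It runs from hour 2 to 2 + 4 = hour 6.
Lautering cannot start until mashing (finishes hour 6, plus 1-hour gap → hour 7); milling (finishes hour 2). The controlling bound is hour 7, so lautering finishes at 7 + 2 = hour 9.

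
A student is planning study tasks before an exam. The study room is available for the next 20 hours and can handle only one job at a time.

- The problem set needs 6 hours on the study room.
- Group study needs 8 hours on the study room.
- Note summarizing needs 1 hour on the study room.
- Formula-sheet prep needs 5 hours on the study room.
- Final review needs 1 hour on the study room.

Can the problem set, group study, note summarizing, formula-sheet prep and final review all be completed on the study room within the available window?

Running back to back, the jobs need 6 + 8 + 1 + 5 + 1 = 21 hours on the study room.
Since 21 > 20, they cannot all fit.

No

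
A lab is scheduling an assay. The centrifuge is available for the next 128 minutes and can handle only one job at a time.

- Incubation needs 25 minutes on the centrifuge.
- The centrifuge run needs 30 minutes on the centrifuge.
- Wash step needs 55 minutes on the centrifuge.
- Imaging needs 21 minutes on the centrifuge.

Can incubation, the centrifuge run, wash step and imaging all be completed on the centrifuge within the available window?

No

Running back to back, the jobs need 25 + 30 + 55 + 21 = 131 minutes on the centrifuge.
Since 131 > 128, they cannot all fit.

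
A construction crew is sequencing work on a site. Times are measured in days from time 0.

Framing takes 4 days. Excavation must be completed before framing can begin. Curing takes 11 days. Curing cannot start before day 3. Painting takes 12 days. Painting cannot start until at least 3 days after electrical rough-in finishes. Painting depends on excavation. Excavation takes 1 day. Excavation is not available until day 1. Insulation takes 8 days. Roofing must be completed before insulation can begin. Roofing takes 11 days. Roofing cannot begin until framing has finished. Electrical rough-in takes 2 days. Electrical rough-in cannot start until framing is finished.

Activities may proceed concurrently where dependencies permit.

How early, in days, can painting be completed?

23

Excavation waits on its own release at day 1, so it starts at day 1 and finishes at 1 + 1 = day 2.
Framing cannot begin until excavation (finishes day 2). It runs from day 2 to 2 + 4 = day 6.
Electrical rough-in cannot begin until framing (finishes day 6). It runs from day 6 to 6 + 2 = day 8.
Painting has to wait for electrical rough-in (finishes day 8, plus 3-day gap → day 11); excavation (finishes day 2). The latest of these is day 11, so painting runs day 11 to 11 + 12 = day 23.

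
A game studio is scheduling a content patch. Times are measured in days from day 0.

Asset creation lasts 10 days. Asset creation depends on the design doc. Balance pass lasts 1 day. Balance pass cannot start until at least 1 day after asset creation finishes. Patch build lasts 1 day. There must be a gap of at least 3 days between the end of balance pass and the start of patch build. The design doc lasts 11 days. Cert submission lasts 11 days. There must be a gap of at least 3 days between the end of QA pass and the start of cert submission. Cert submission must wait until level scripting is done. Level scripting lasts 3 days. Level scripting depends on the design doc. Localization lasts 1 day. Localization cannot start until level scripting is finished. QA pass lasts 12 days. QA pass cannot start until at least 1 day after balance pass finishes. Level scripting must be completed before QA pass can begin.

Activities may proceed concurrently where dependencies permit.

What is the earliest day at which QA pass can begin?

The design doc can start immediately at day 0; it finishes at day 11.
Level scripting cannot begin until the design doc (finishes day 11). It runs from day 11 to 11 + 3 = day 14.
After the design doc (finishes day 11), asset creation can start at day 11 and finishes at day 21.
Balance pass cannot begin until asset creation (finishes day 21, plus 1-day gap → day 22). It runs from day 22 to 22 + 1 = day 23.
QA pass waits on balance pass (finishes day 23, plus 1-day gap → day 24); level scripting (finishes day 14). The latest of these is day 24, which is the earliest QA pass can start.

24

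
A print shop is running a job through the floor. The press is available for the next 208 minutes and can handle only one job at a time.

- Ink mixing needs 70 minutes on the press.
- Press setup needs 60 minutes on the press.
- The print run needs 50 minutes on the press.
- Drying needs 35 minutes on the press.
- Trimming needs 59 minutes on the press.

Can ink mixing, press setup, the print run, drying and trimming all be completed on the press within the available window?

No

Running back to back, the jobs need 70 + 60 + 50 + 35 + 59 = 274 minutes on the press.
Since 274 > 208, they cannot all fit.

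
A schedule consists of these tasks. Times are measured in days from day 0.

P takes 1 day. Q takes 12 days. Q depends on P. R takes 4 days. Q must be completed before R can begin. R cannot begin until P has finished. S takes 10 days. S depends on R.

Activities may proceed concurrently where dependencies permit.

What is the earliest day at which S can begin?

17

Nothing blocks P, so it runs from day 0 to day 1.
Q cannot begin until P (finishes day 1). It runs from day 1 to 1 + 12 = day 13.
For R: Q (finishes day 13); P (finishes day 1). Taking the maximum gives a start of day 13, and it finishes at 13 + 4 = day 17.
S waits on R (finishes day 17), so the earliest it can start is day 17.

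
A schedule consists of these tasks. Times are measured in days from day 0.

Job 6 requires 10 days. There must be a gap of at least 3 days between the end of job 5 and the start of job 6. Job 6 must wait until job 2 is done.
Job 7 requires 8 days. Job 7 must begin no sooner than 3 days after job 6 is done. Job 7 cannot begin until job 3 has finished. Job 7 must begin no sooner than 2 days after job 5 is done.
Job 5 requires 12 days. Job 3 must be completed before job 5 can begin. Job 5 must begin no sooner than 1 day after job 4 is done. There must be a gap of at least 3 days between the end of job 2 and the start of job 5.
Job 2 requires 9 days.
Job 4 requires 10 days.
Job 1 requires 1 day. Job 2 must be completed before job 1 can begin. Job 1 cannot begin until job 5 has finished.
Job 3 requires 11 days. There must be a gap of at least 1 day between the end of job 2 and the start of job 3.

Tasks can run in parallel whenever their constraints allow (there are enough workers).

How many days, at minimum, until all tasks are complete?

Nothing blocks job 4, so it runs from day 0 to day 10.
Job 2 can start immediately at day 0; it finishes at day 9.
After job 2 (finishes day 9, plus 1-day gap → day 10), job 3 can start at day 10 and finishes at day 21.
Job 5 has to wait for job 3 (finishes day 21); job 4 (finishes day 10, plus 1-day gap → day 11); job 2 (finishes day 9, plus 3-day gap → day 12). The latest of these is day 21, so job 5 runs day 21 to 21 + 12 = day 33.
Job 6 has to wait for job 5 (finishes day 33, plus 3-day gap → day 36); job 2 (finishes day 9). The latest of these is day 36, so job 6 runs day 36 to 36 + 10 = day 46.
Job 7 has to wait for job 6 (finishes day 46, plus 3-day gap → day 49); job 3 (finishes day 21); job 5 (finishes day 33, plus 2-day gap → day 35). The latest of these is day 49, so job 7 runs day 49 to 49 + 8 = day 57.
Job 1 cannot start until job 2 (finishes day 9); job 5 (finishes day 33). The controlling bound is day 33, so job 1 finishes at 33 + 1 = day 34.
All tasks are finished once the last one completes. Finish times: Job 1 at 34, Job 2 at 9, Job 3 at 21, Job 4 at 10, Job 5 at 33, Job 6 at 46, Job 7 at 57. The latest is day 57.

57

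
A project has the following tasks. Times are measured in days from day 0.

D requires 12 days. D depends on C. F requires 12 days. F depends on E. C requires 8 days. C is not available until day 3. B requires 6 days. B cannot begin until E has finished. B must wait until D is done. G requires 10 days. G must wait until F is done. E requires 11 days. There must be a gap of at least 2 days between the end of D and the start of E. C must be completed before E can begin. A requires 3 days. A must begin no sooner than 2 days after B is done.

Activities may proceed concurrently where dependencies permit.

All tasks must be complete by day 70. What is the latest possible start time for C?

15

To finish by day 70, A (duration 3) must start no later than day 67.
Since A (must start by day 67, minus 2-day gap → day 65) depends on it, B must finish by day 65. Backing off its 6-day duration gives a latest start of day 59.
To finish by day 70, G (duration 10) must start no later than day 60.
Since G (must start by day 60) depends on it, F must finish by day 60. Backing off its 12-day duration gives a latest start of day 48.
E must finish in time for B (must start by day 59); F (must start by day 48). The tightest is day 48, so E must start by 48 − 11 = day 37.
D must finish in time for B (must start by day 59); E (must start by day 37, minus 2-day gap → day 35). The tightest is day 35, so D must start by 35 − 12 = day 23.
C feeds D (must start by day 23); E (must start by day 37). Taking the minimum, C must finish by day 23 and start by 23 − 8 = day 15.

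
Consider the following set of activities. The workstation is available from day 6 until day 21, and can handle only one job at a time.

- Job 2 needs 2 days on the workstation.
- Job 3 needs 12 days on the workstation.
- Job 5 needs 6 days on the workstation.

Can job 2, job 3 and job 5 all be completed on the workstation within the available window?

The workstation window is 21 − 6 = 15 days.
Running back to back, the jobs need 2 + 12 + 6 = 20 days on the workstation.
Since 20 > 15, they cannot all fit.

No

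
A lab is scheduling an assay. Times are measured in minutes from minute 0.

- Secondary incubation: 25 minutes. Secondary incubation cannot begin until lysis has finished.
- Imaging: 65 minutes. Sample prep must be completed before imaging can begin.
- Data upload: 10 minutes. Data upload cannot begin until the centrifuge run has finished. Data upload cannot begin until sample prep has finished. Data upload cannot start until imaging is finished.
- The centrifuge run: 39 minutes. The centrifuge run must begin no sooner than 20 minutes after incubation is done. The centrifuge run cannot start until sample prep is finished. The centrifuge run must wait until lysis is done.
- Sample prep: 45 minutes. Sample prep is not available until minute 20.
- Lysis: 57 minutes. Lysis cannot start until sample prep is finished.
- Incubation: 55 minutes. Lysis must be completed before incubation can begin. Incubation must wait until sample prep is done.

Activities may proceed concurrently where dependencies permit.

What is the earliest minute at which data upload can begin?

Sample prep cannot begin until its own release at minute 20. It runs from minute 20 to 20 + 45 = minute 65.
Imaging cannot begin until sample prep (finishes minute 65). It runs from minute 65 to 65 + 65 = minute 130.
Lysis cannot begin until sample prep (finishes minute 65). It runs from minute 65 to 65 + 57 = minute 122.
Incubation cannot start until lysis (finishes minute 122); sample prep (finishes minute 65). The controlling bound is minute 122, so incubation finishes at 122 + 55 = minute 177.
The centrifuge run needs all of incubation (finishes minute 177, plus 20-minute gap → minute 197); sample prep (finishes minute 65); lysis (finishes minute 122). That puts its earliest start at minute 197; it finishes at 197 + 39 = minute 236.
Data upload waits on the centrifuge run (finishes minute 236); sample prep (finishes minute 65); imaging (finishes minute 130). The latest of these is minute 236, which is the earliest data upload can start.

236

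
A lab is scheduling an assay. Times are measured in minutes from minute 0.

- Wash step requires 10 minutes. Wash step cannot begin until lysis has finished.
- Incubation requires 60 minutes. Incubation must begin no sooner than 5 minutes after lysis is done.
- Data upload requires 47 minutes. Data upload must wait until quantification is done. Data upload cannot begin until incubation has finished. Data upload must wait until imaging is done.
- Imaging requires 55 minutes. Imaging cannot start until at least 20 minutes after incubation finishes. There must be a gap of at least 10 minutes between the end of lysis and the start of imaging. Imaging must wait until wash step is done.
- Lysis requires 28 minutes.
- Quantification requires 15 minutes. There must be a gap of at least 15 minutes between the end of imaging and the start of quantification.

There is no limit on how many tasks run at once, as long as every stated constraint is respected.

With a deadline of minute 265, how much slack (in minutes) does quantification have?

20

Nothing blocks lysis, so it runs from minute 0 to minute 28.
Wash step cannot begin until lysis (finishes minute 28). It runs from minute 28 to 28 + 10 = minute 38.
Incubation waits on lysis (finishes minute 28, plus 5-minute gap → minute 33), so it starts at minute 33 and finishes at 33 + 60 = minute 93.
Imaging needs all of incubation (finishes minute 93, plus 20-minute gap → minute 113); lysis (finishes minute 28, plus 10-minute gap → minute 38); wash step (finishes minute 38). That puts its earliest start at minute 113; it finishes at 113 + 55 = minute 168.
Quantification waits on imaging (finishes minute 168, plus 15-minute gap → minute 183), so it starts at minute 183 and finishes at 183 + 15 = minute 198.

Working backward from the deadline:
Data upload must finish by minute 265; it takes 47 minutes, so it must start by 265 − 47 = minute 218.
Quantification must finish before data upload (must start by minute 218). With a 15-minute duration, quantification must start by 218 − 15 = minute 203.
So quantification can start as early as minute 183 and as late as minute 203, giving 203 − 183 = 20 minutes of slack.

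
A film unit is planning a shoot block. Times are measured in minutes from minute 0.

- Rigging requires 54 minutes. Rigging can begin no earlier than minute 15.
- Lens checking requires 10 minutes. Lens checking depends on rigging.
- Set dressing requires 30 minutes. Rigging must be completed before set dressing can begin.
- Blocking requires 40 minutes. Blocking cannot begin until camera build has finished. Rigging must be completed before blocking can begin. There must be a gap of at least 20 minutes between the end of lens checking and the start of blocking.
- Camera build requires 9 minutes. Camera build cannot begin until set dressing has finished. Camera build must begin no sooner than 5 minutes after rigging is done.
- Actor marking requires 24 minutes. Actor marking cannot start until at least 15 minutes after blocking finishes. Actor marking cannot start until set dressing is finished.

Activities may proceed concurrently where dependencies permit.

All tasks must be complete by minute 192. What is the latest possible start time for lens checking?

Actor marking must finish by minute 192; it takes 24 minutes, so it must start by 192 − 24 = minute 168.
Since actor marking (must start by minute 168, minus 15-minute gap → minute 153) depends on it, blocking must finish by minute 153. Backing off its 40-minute duration gives a latest start of minute 113.
Lens checking feeds into blocking (must start by minute 113, minus 20-minute gap → minute 93); so lens checking must finish by minute 93 and therefore start by minute 83.

83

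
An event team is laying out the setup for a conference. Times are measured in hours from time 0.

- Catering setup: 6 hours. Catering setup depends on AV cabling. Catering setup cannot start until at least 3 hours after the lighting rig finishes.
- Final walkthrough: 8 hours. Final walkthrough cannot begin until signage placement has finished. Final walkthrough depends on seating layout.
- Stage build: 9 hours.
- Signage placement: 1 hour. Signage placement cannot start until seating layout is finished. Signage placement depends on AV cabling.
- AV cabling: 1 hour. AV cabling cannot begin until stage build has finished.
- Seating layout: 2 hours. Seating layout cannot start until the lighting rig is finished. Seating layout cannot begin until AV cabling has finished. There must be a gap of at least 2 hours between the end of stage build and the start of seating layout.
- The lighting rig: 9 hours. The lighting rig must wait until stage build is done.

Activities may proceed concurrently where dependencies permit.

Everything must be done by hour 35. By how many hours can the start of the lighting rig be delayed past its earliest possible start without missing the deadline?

6

Stage build can start immediately at hour 0; it finishes at hour 9.
The lighting rig cannot begin until stage build (finishes hour 9). It runs from hour 9 to 9 + 9 = hour 18.

Working backward from the deadline:
Final walkthrough has no dependents, so it just needs to finish by hour 35. Starting by 35 − 8 = hour 27 achieves that.
Signage placement has to be done before final walkthrough (must start by hour 27). That means finishing by hour 27, i.e. starting by 27 − 1 = hour 26.
Seating layout must finish in time for signage placement (must start by hour 26); final walkthrough (must start by hour 27). The tightest is hour 26, so seating layout must start by 26 − 2 = hour 24.
Catering setup must finish by hour 35; it takes 6 hours, so it must start by 35 − 6 = hour 29.
The lighting rig must finish in time for seating layout (must start by hour 24); catering setup (must start by hour 29, minus 3-hour gap → hour 26). The tightest is hour 24, so the lighting rig must start by 24 − 9 = hour 15.
So the lighting rig can start as early as hour 9 and as late as hour 15, giving 15 − 9 = 6 hours of slack.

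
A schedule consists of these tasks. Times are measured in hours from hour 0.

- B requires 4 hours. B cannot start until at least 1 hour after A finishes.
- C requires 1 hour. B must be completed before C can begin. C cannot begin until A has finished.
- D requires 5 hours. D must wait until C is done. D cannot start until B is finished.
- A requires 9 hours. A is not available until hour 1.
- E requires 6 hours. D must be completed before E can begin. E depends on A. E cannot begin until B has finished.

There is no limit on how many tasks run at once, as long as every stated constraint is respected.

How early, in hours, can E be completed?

27

A cannot begin until its own release at hour 1. It runs from hour 1 to 1 + 9 = hour 10.
B cannot begin until A (finishes hour 10, plus 1-hour gap → hour 11). It runs from hour 11 to 11 + 4 = hour 15.
For C: B (finishes hour 15); A (finishes hour 10). Taking the maximum gives a start of hour 15, and it finishes at 15 + 1 = hour 16.
D needs all of C (finishes hour 16); B (finishes hour 15). That puts its earliest start at hour 16; it finishes at 16 + 5 = hour 21.
E has to wait for D (finishes hour 21); A (finishes hour 10); B (finishes hour 15). The latest of these is hour 21, so E runs hour 21 to 21 + 6 = hour 27.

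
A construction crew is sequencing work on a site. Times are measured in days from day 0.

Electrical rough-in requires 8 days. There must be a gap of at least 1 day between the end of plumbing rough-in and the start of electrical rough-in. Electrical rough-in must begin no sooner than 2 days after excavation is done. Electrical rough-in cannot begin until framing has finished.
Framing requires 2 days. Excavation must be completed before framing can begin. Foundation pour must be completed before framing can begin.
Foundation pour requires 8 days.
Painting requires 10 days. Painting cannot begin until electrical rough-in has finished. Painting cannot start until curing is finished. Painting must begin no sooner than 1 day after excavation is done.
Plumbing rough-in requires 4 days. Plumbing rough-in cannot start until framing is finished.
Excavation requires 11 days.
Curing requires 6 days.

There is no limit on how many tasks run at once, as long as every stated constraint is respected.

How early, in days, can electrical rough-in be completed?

26

Foundation pour can start immediately at day 0; it finishes at day 8.
Excavation can start immediately at day 0; it finishes at day 11.
For framing: excavation (finishes day 11); foundation pour (finishes day 8). Taking the maximum gives a start of day 11, and it finishes at 11 + 2 = day 13.
Plumbing rough-in waits on framing (finishes day 13), so it starts at day 13 and finishes at 13 + 4 = day 17.
For electrical rough-in: plumbing rough-in (finishes day 17, plus 1-day gap → day 18); excavation (finishes day 11, plus 2-day gap → day 13); framing (finishes day 13). Taking the maximum gives a start of day 18, and it finishes at 18 + 8 = day 26.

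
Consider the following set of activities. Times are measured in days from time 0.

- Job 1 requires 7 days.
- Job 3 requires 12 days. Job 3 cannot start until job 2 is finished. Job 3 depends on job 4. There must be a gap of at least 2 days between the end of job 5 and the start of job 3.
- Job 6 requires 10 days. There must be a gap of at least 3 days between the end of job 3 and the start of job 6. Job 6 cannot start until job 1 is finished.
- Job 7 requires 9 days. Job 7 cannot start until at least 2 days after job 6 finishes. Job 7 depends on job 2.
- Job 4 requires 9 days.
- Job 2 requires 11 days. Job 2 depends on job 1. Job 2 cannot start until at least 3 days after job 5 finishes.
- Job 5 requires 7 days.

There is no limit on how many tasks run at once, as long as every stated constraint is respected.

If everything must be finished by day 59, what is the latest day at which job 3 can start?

23

To finish by day 59, job 7 (duration 9) must start no later than day 50.
Job 6 must finish before job 7 (must start by day 50, minus 2-day gap → day 48). With a 10-day duration, job 6 must start by 48 − 10 = day 38.
Job 3 has to be done before job 6 (must start by day 38, minus 3-day gap → day 35). That means finishing by day 35, i.e. starting by 35 − 12 = day 23.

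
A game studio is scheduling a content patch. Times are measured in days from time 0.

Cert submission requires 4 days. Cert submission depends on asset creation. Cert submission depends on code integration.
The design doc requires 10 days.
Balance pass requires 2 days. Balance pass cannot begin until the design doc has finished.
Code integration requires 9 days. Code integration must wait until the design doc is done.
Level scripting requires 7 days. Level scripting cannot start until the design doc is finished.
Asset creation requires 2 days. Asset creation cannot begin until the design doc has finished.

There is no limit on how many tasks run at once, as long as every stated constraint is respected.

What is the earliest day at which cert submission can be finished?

23

The design doc can start immediately at day 0; it finishes at day 10.
Code integration waits on the design doc (finishes day 10), so it starts at day 10 and finishes at 10 + 9 = day 19.
After the design doc (finishes day 10), asset creation can start at day 10 and finishes at day 12.
Cert submission cannot start until asset creation (finishes day 12); code integration (finishes day 19). The controlling bound is day 19, so cert submission finishes at 19 + 4 = day 23.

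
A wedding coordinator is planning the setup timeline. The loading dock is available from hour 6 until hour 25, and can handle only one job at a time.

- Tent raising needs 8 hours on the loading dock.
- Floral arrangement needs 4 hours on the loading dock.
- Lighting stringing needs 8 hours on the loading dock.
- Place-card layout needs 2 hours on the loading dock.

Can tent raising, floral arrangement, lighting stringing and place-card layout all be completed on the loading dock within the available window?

The loading dock window is 25 − 6 = 19 hours.
Running back to back, the jobs need 8 + 4 + 8 + 2 = 22 hours on the loading dock.
Since 22 > 19, they cannot all fit.

No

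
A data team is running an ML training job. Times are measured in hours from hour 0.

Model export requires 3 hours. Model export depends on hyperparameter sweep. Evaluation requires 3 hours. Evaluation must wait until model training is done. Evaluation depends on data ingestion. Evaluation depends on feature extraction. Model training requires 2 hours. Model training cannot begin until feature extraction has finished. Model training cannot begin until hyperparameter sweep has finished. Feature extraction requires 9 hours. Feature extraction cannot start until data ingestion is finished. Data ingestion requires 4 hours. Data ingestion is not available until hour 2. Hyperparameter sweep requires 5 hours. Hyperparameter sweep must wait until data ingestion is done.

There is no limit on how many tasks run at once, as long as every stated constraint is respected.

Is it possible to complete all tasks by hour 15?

No

After its own release at hour 2, data ingestion can start at hour 2 and finishes at hour 6.
After data ingestion (finishes hour 6), hyperparameter sweep can start at hour 6 and finishes at hour 11.
After hyperparameter sweep (finishes hour 11), model export can start at hour 11 and finishes at hour 14.
Feature extraction cannot begin until data ingestion (finishes hour 6). It runs from hour 6 to 6 + 9 = hour 15.
Model training cannot start until feature extraction (finishes hour 15); hyperparameter sweep (finishes hour 11). The controlling bound is hour 15, so model training finishes at 15 + 2 = hour 17.
Evaluation has to wait for model training (finishes hour 17); data ingestion (finishes hour 6); feature extraction (finishes hour 15). The latest of these is hour 17, so evaluation runs hour 17 to 17 + 3 = hour 20.
The earliest everything can be done is hour 20, which is after the deadline of 15, so it is not possible.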